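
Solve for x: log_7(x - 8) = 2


Convert to exponential form: x - 8 = 7^2 = 49
x = 49 + 8 = 57
Check: log_7(57 - 8) = log_7(49) = log_7(49) = 2 ✓

x = 57


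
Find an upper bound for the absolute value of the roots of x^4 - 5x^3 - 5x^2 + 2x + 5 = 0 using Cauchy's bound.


Cauchy's bound: all roots r satisfy |r| <= 1 + max(|a_i/a_n|) for i = 0,...,n-1
where a_n is the leading coefficient.

Coefficients: [1, -5, -5, 2, 5]
Leading coefficient a_n = 1
Ratios |a_i/a_n|: 5, 5, 2, 5
Maximum ratio: 5
Cauchy's bound: |r| <= 1 + 5 = 6

Upper bound = 6


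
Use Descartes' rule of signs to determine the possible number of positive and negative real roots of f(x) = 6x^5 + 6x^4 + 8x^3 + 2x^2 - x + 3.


Descartes' rule of signs:

For positive roots, count sign changes in f(x) = 6x^5 + 6x^4 + 8x^3 + 2x^2 - x + 3:
Signs of coefficients: +, +, +, +, -, +
Number of sign changes: 2
Possible positive real roots: 2, 0

For negative roots, examine f(-x) = -6x^5 + 6x^4 - 8x^3 + 2x^2 + x + 3:
Signs of coefficients: -, +, -, +, +, +
Number of sign changes: 3
Possible negative real roots: 3, 1

Positive roots: 2 or 0; Negative roots: 3 or 1


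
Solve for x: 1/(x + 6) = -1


Multiply both sides by (x + 6): 1 = -1(x + 6)
Distribute: 1 = -x - 6
-x = 1 + 6 = 7
x = -7

x = -7


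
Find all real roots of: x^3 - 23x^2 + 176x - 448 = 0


Let p(x) = x^3 - 23x^2 + 176x - 448. By the rational root theorem (leading coefficient 1), any rational root is an integer divisor of 448: try ±1, ±2, ... in turn.
Test x = 1: value = -294 ≠ 0.
Test x = -1: value = -648 ≠ 0.
Test x = 2: value = -180 ≠ 0.
Test x = -2: value = -900 ≠ 0.
Test x = 4: value = -48 ≠ 0.
Test x = -4: value = -1584 ≠ 0.
Test x = 7: value = 0 ✓, so (x - 7) is a factor.
Synthetic division by (x - 7): bring down 1; 1(7) - 23 = -16; (-16)(7) + 176 = 64; 64(7) - 448 = 0 → quotient x^2 - 16x + 64, remainder 0.
Solve the quadratic x^2 - 16x + 64 = 0: discriminant = (-16)^2 - 4(1)(64) = 256 - 256 = 0.
Discriminant = 0, so a double root: x = 16/2 = 8.

x = 7, x = 8 (multiplicity 2)


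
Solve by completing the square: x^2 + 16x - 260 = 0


Start: x^2 + 16x - 260 = 0
Move constant: x^2 + 16x = 260
Half of 16 is 8, squared is 64
Add 64 to both sides: x^2 + 16x + 64 = 324
(x + 8)^2 = 324
x + 8 = ±18
x = -8 + 18 = 10 or x = -8 - 18 = -26

x = -26, x = 10


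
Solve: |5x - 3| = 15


An absolute value equation |expr| = 15 gives two cases:
Case 1: 5x - 3 = 15
  5x = 18, so x = 18/5
Case 2: 5x - 3 = -15
  5x = -12, so x = -12/5

x = -12/5, x = 18/5


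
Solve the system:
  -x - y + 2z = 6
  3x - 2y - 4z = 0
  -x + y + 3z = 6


Using Cramer's rule. Expand each determinant along the first row.
D  = (-1)*[(-2)*3 - (-4)*1] - (-1)*[3*3 - (-4)*(-1)] + 2*[3*1 - (-2)*(-1)]
  = (-1)*(-2) - (-1)*(5) + 2*(1) = 9
Dx = 6*[(-2)*3 - (-4)*1] - (-1)*[0*3 - (-4)*6] + 2*[0*1 - (-2)*6]
  = 6*(-2) - (-1)*(24) + 2*(12) = 36
Dy = (-1)*[0*3 - (-4)*6] - 6*[3*3 - (-4)*(-1)] + 2*[3*6 - 0*(-1)]
  = (-1)*(24) - 6*(5) + 2*(18) = -18
Dz = (-1)*[(-2)*6 - 0*1] - (-1)*[3*6 - 0*(-1)] + 6*[3*1 - (-2)*(-1)]
  = (-1)*(-12) - (-1)*(18) + 6*(1) = 36
x = Dx/D = 36/9 = 4, y = Dy/D = -18/9 = -2, z = Dz/D = 36/9 = 4
Check eq1: (-1)(4) + (-1)(-2) + (2)(4) = 6 = 6 ✓
Check eq2: (3)(4) + (-2)(-2) + (-4)(4) = 0 = 0 ✓
Check eq3: (-1)(4) + (1)(-2) + (3)(4) = 6 = 6 ✓

x = 4, y = -2, z = 4


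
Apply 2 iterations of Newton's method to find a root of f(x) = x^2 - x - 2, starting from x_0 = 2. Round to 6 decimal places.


Newton's method: x_(n+1) = x_n - f(x_n)/f'(x_n)
f(x) = x^2 - x - 2
f'(x) = 2x - 1

Iteration 1:
  f(2.000000) = 0.000000
  f'(2.000000) = 3.000000
  x_1 = 2.000000 - (0.000000)/(3.000000) = 2.000000

Iteration 2:
  f(2.000000) = 0.000000
  f'(2.000000) = 3.000000
  x_2 = 2.000000 - (0.000000)/(3.000000) = 2.000000

x_2 = 2.000000


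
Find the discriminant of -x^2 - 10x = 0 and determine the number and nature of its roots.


For ax^2 + bx + c = 0, discriminant D = b^2 - 4ac
Here a = -1, b = -10, c = 0
D = (-10)^2 - 4(-1)(0) = 100 - 0 = 100

D = 100 > 0 and is a perfect square (sqrt = 10)
The equation has 2 distinct real rational roots.

Discriminant = 100, 2 distinct real rational roots


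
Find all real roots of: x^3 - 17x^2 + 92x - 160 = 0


Let p(x) = x^3 - 17x^2 + 92x - 160. By the rational root theorem (leading coefficient 1), any rational root is an integer divisor of 160: try ±1, ±2, ... in turn.
Test x = 1: value = -84 ≠ 0.
Test x = -1: value = -270 ≠ 0.
Test x = 2: value = -36 ≠ 0.
Test x = -2: value = -420 ≠ 0.
Test x = 4: value = 0 ✓, so (x - 4) is a factor.
Synthetic division by (x - 4): bring down 1; 1(4) - 17 = -13; (-13)(4) + 92 = 40; 40(4) - 160 = 0 → quotient x^2 - 13x + 40, remainder 0.
Solve the quadratic x^2 - 13x + 40 = 0: discriminant = (-13)^2 - 4(1)(40) = 169 - 160 = 9.
sqrt(9) = 3, so x = (13 ± 3)/2: x = 8 or x = 5.

x = 4, x = 5, x = 8


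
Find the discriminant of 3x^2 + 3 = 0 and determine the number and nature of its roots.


For ax^2 + bx + c = 0, discriminant D = b^2 - 4ac
Here a = 3, b = 0, c = 3
D = (0)^2 - 4(3)(3) = 0 - 36 = -36

D = -36 < 0
The equation has no real roots (2 complex conjugate roots).

Discriminant = -36, no real roots (2 complex conjugate roots)


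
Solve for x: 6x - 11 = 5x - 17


Starting with: 6x - 11 = 5x - 17
Move all x terms to left: (6 - 5)x = -17 + 11
Simplify: x = -6
Divide both sides by 1: x = -6

x = -6


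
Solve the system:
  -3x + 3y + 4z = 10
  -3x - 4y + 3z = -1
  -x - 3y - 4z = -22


Using Cramer's rule. Expand each determinant along the first row.
D  = (-3)*[(-4)*(-4) - 3*(-3)] - 3*[(-3)*(-4) - 3*(-1)] + 4*[(-3)*(-3) - (-4)*(-1)]
  = (-3)*(25) - 3*(15) + 4*(5) = -100
Dx = 10*[(-4)*(-4) - 3*(-3)] - 3*[(-1)*(-4) - 3*(-22)] + 4*[(-1)*(-3) - (-4)*(-22)]
  = 10*(25) - 3*(70) + 4*(-85) = -300
Dy = (-3)*[(-1)*(-4) - 3*(-22)] - 10*[(-3)*(-4) - 3*(-1)] + 4*[(-3)*(-22) - (-1)*(-1)]
  = (-3)*(70) - 10*(15) + 4*(65) = -100
Dz = (-3)*[(-4)*(-22) - (-1)*(-3)] - 3*[(-3)*(-22) - (-1)*(-1)] + 10*[(-3)*(-3) - (-4)*(-1)]
  = (-3)*(85) - 3*(65) + 10*(5) = -400
x = Dx/D = -300/-100 = 3, y = Dy/D = -100/-100 = 1, z = Dz/D = -400/-100 = 4
Check eq1: (-3)(3) + (3)(1) + (4)(4) = 10 = 10 ✓
Check eq2: (-3)(3) + (-4)(1) + (3)(4) = -1 = -1 ✓
Check eq3: (-1)(3) + (-3)(1) + (-4)(4) = -22 = -22 ✓

x = 3, y = 1, z = 4


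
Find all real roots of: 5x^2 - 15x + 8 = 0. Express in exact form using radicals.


Using the quadratic formula: x = (-b ± sqrt(b^2 - 4ac)) / (2a)
Here a = 5, b = -15, c = 8
Discriminant = b^2 - 4ac = (-15)^2 - 4(5)(8) = 225 - 160 = 65
Since discriminant = 65 > 0, there are two real roots.
x = (15 ± sqrt(65)) / 10
Numerically: x ≈ 2.3062 or x ≈ 0.6938

x = (15 + sqrt(65)) / 10 or x = (15 - sqrt(65)) / 10


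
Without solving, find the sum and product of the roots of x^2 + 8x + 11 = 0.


By Vieta's formulas for ax^2 + bx + c = 0:
  Sum of roots = -b/a
  Product of roots = c/a

Here a = 1, b = 8, c = 11
Sum = -(8)/1 = -8
Product = 11/1 = 11

Sum = -8, Product = 11


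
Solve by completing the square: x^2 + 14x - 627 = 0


Start: x^2 + 14x - 627 = 0
Move constant: x^2 + 14x = 627
Half of 14 is 7, squared is 49
Add 49 to both sides: x^2 + 14x + 49 = 676
(x + 7)^2 = 676
x + 7 = ±26
x = -7 + 26 = 19 or x = -7 - 26 = -33

x = -33, x = 19


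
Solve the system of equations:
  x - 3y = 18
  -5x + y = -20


Using Cramer's rule:
Determinant D = (1)(1) - (-5)(-3) = 1 - 15 = -14
Dx = (18)(1) - (-20)(-3) = 18 - 60 = -42
Dy = (1)(-20) - (-5)(18) = -20 + 90 = 70
x = Dx/D = -42/-14 = 3
y = Dy/D = 70/-14 = -5

x = 3, y = -5


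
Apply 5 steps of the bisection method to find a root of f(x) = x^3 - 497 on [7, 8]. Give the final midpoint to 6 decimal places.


f(x) = x^3 - 497
f(7) = -154 < 0
f(8) = 15 > 0

Step 1: midpoint = (7.000000 + 8.000000)/2 = 7.500000
  f(7.500000) = -75.125000
  f(mid) < 0, so root is in [7.500000, 8.000000]

Step 2: midpoint = (7.500000 + 8.000000)/2 = 7.750000
  f(7.750000) = -31.515625
  f(mid) < 0, so root is in [7.750000, 8.000000]

Step 3: midpoint = (7.750000 + 8.000000)/2 = 7.875000
  f(7.875000) = -8.626953
  f(mid) < 0, so root is in [7.875000, 8.000000]

Step 4: midpoint = (7.875000 + 8.000000)/2 = 7.937500
  f(7.937500) = 3.093506
  f(mid) > 0, so root is in [7.875000, 7.937500]

Step 5: midpoint = (7.875000 + 7.937500)/2 = 7.906250
  f(7.906250) = -2.789886
  f(mid) < 0, so root is in [7.906250, 7.937500]

midpoint = 7.906250


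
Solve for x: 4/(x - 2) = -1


Multiply both sides by (x - 2): 4 = -1(x - 2)
Distribute: 4 = -x + 2
-x = 4 - 2 = 2
x = -2

x = -2


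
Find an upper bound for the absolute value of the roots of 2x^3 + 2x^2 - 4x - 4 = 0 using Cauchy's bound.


Cauchy's bound: all roots r satisfy |r| <= 1 + max(|a_i/a_n|) for i = 0,...,n-1
where a_n is the leading coefficient.

Coefficients: [2, 2, -4, -4]
Leading coefficient a_n = 2
Ratios |a_i/a_n|: 1, 2, 2
Maximum ratio: 2
Cauchy's bound: |r| <= 1 + 2 = 3

Upper bound = 3


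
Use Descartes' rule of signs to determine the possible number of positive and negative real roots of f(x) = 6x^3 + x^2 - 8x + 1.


Descartes' rule of signs:

For positive roots, count sign changes in f(x) = 6x^3 + x^2 - 8x + 1:
Signs of coefficients: +, +, -, +
Number of sign changes: 2
Possible positive real roots: 2, 0

For negative roots, examine f(-x) = -6x^3 + x^2 + 8x + 1:
Signs of coefficients: -, +, +, +
Number of sign changes: 1
Possible negative real roots: 1

Positive roots: 2 or 0; Negative roots: 1


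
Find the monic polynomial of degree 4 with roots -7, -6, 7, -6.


A monic polynomial with roots -7, -6, 7, -6 is:
p(x) = (x + 7)(x + 6)(x - 7)(x + 6)
After multiplying by (x + 7): x + 7
After multiplying by (x + 6): x^2 + 13x + 42
After multiplying by (x - 7): x^3 + 6x^2 - 49x - 294
After multiplying by (x + 6): x^4 + 12x^3 - 13x^2 - 588x - 1764

x^4 + 12x^3 - 13x^2 - 588x - 1764


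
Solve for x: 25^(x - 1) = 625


Express both sides with the same base.
625 = 25^2
Since the bases match, equate exponents: x - 1 = 2
So x = 2 - (-1) = 3

x = 3


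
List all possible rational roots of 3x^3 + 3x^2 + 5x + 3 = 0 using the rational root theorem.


Rational root theorem: possible roots are ±p/q where:
  p divides the constant term (3): p ∈ {1, 3}
  q divides the leading coefficient (3): q ∈ {1, 3}

All possible rational roots: -3, -1, -1/3, 1/3, 1, 3

-3, -1, -1/3, 1/3, 1, 3


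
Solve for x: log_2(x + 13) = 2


Convert to exponential form: x + 13 = 2^2 = 4
x = 4 - 13 = -9
Check: log_2(-9 + 13) = log_2(4) = log_2(4) = 2 ✓

x = -9


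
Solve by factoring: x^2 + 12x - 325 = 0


We need two numbers that multiply to -325 and add to 12.
Those numbers are 25 and -13 (since 25 * (-13) = -325 and 25 + (-13) = 12).
So x^2 + 12x - 325 = (x + 25)(x - 13) = 0
Setting each factor to zero: x = -25 or x = 13

x = -25, x = 13


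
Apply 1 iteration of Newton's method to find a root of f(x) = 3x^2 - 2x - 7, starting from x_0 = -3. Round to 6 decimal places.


Newton's method: x_(n+1) = x_n - f(x_n)/f'(x_n)
f(x) = 3x^2 - 2x - 7
f'(x) = 6x - 2

Iteration 1:
  f(-3.000000) = 26.000000
  f'(-3.000000) = -20.000000
  x_1 = -3.000000 - (26.000000)/(-20.000000) = -1.700000

x_1 = -1.700000


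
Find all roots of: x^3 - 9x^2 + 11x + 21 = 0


Let p(x) = x^3 - 9x^2 + 11x + 21. By the rational root theorem (leading coefficient 1), any rational root is an integer divisor of 21: try ±1, ±2, ... in turn.
Test x = 1: value = 24 ≠ 0.
Test x = -1: value = 0 ✓, so (x + 1) is a factor.
Synthetic division by (x + 1): bring down 1; 1(-1) - 9 = -10; (-10)(-1) + 11 = 21; 21(-1) + 21 = 0 → quotient x^2 - 10x + 21, remainder 0.
Solve the quadratic x^2 - 10x + 21 = 0: discriminant = (-10)^2 - 4(1)(21) = 100 - 84 = 16.
sqrt(16) = 4, so x = (10 ± 4)/2: x = 7 or x = 3.
Collecting all roots found:

x = -1, x = 3, x = 7


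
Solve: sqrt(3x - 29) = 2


Square both sides: 3x - 29 = 2^2 = 4
3x = 4 + 29 = 33
x = 11
Check: sqrt(3*11 - 29) = sqrt(4) = 2 ✓

x = 11


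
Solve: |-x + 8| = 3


An absolute value equation |expr| = 3 gives two cases:
Case 1: -x + 8 = 3
  -x = -5, so x = 5
Case 2: -x + 8 = -3
  -x = -11, so x = 11

x = 5, x = 11


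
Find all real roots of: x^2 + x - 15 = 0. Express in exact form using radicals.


Using the quadratic formula: x = (-b ± sqrt(b^2 - 4ac)) / (2a)
Here a = 1, b = 1, c = -15
Discriminant = b^2 - 4ac = 1^2 - 4(1)(-15) = 1 + 60 = 61
Since discriminant = 61 > 0, there are two real roots.
x = (-1 ± sqrt(61)) / 2
Numerically: x ≈ 3.4051 or x ≈ -4.4051

x = (-1 + sqrt(61)) / 2 or x = (-1 - sqrt(61)) / 2


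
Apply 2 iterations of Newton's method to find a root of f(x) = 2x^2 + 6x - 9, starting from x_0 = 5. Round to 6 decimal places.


Newton's method: x_(n+1) = x_n - f(x_n)/f'(x_n)
f(x) = 2x^2 + 6x - 9
f'(x) = 4x + 6

Iteration 1:
  f(5.000000) = 71.000000
  f'(5.000000) = 26.000000
  x_1 = 5.000000 - (71.000000)/(26.000000) = 2.269231

Iteration 2:
  f(2.269231) = 14.914201
  f'(2.269231) = 15.076923
  x_2 = 2.269231 - (14.914201)/(15.076923) = 1.280024

x_2 = 1.280024


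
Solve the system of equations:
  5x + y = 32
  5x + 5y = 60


Using Cramer's rule:
Determinant D = (5)(5) - (5)(1) = 25 - 5 = 20
Dx = (32)(5) - (60)(1) = 160 - 60 = 100
Dy = (5)(60) - (5)(32) = 300 - 160 = 140
x = Dx/D = 100/20 = 5
y = Dy/D = 140/20 = 7

x = 5, y = 7


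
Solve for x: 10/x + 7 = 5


Subtract 7 from both sides: 10/x = -2
Multiply both sides by x: 10 = -2 * x
Divide by -2: x = -5

x = -5


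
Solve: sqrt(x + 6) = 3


Square both sides: x + 6 = 3^2 = 9
x = 9 - 6 = 3
x = 3
Check: sqrt(1*3 + 6) = sqrt(9) = 3 ✓

x = 3


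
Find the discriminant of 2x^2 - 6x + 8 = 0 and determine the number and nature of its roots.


For ax^2 + bx + c = 0, discriminant D = b^2 - 4ac
Here a = 2, b = -6, c = 8
D = (-6)^2 - 4(2)(8) = 36 - 64 = -28

D = -28 < 0
The equation has no real roots (2 complex conjugate roots).

Discriminant = -28, no real roots (2 complex conjugate roots)


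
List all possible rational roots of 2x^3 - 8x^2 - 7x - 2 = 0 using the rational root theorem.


Rational root theorem: possible roots are ±p/q where:
  p divides the constant term (-2): p ∈ {1, 2}
  q divides the leading coefficient (2): q ∈ {1, 2}

All possible rational roots: -2, -1, -1/2, 1/2, 1, 2

-2, -1, -1/2, 1/2, 1, 2


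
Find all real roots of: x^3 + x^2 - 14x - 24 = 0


Let p(x) = x^3 + x^2 - 14x - 24. By the rational root theorem (leading coefficient 1), any rational root is an integer divisor of 24: try ±1, ±2, ... in turn.
Test x = 1: value = -36 ≠ 0.
Test x = -1: value = -10 ≠ 0.
Test x = 2: value = -40 ≠ 0.
Test x = -2: value = 0 ✓, so (x + 2) is a factor.
Synthetic division by (x + 2): bring down 1; 1(-2) + 1 = -1; (-1)(-2) - 14 = -12; (-12)(-2) - 24 = 0 → quotient x^2 - x - 12, remainder 0.
Solve the quadratic x^2 - x - 12 = 0: discriminant = (-1)^2 - 4(1)(-12) = 1 + 48 = 49.
sqrt(49) = 7, so x = (1 ± 7)/2: x = 4 or x = -3.

x = -3, x = -2, x = 4


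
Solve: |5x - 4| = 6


An absolute value equation |expr| = 6 gives two cases:
Case 1: 5x - 4 = 6
  5x = 10, so x = 2
Case 2: 5x - 4 = -6
  5x = -2, so x = -2/5

x = -2/5, x = 2


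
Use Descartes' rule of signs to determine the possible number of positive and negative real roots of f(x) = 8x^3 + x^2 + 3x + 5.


Descartes' rule of signs:

For positive roots, count sign changes in f(x) = 8x^3 + x^2 + 3x + 5:
Signs of coefficients: +, +, +, +
Number of sign changes: 0
Possible positive real roots: 0

For negative roots, examine f(-x) = -8x^3 + x^2 - 3x + 5:
Signs of coefficients: -, +, -, +
Number of sign changes: 3
Possible negative real roots: 3, 1

Positive roots: 0; Negative roots: 3 or 1


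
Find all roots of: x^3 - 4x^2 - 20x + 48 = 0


Let p(x) = x^3 - 4x^2 - 20x + 48. By the rational root theorem (leading coefficient 1), any rational root is an integer divisor of 48: try ±1, ±2, ... in turn.
Test x = 1: value = 25 ≠ 0.
Test x = -1: value = 63 ≠ 0.
Test x = 2: value = 0 ✓, so (x - 2) is a factor.
Synthetic division by (x - 2): bring down 1; 1(2) - 4 = -2; (-2)(2) - 20 = -24; (-24)(2) + 48 = 0 → quotient x^2 - 2x - 24, remainder 0.
Solve the quadratic x^2 - 2x - 24 = 0: discriminant = (-2)^2 - 4(1)(-24) = 4 + 96 = 100.
sqrt(100) = 10, so x = (2 ± 10)/2: x = 6 or x = -4.
Collecting all roots found:

x = -4, x = 2, x = 6


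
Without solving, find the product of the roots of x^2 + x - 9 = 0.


By Vieta's formulas for ax^2 + bx + c = 0:
  Sum of roots = -b/a
  Product of roots = c/a

Here a = 1, b = 1, c = -9
Sum = -(1)/1 = -1
Product = -9/1 = -9

Product = -9


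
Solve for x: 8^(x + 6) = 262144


Express both sides with the same base.
262144 = 8^6
Since the bases match, equate exponents: x + 6 = 6
So x = 6 - (6) = 0

x = 0


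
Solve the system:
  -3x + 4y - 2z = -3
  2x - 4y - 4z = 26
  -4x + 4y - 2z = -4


Using Cramer's rule. Expand each determinant along the first row.
D  = (-3)*[(-4)*(-2) - (-4)*4] - 4*[2*(-2) - (-4)*(-4)] + (-2)*[2*4 - (-4)*(-4)]
  = (-3)*(24) - 4*(-20) + (-2)*(-8) = 24
Dx = (-3)*[(-4)*(-2) - (-4)*4] - 4*[26*(-2) - (-4)*(-4)] + (-2)*[26*4 - (-4)*(-4)]
  = (-3)*(24) - 4*(-68) + (-2)*(88) = 24
Dy = (-3)*[26*(-2) - (-4)*(-4)] - (-3)*[2*(-2) - (-4)*(-4)] + (-2)*[2*(-4) - 26*(-4)]
  = (-3)*(-68) - (-3)*(-20) + (-2)*(96) = -48
Dz = (-3)*[(-4)*(-4) - 26*4] - 4*[2*(-4) - 26*(-4)] + (-3)*[2*4 - (-4)*(-4)]
  = (-3)*(-88) - 4*(96) + (-3)*(-8) = -96
x = Dx/D = 24/24 = 1, y = Dy/D = -48/24 = -2, z = Dz/D = -96/24 = -4
Check eq1: (-3)(1) + (4)(-2) + (-2)(-4) = -3 = -3 ✓
Check eq2: (2)(1) + (-4)(-2) + (-4)(-4) = 26 = 26 ✓
Check eq3: (-4)(1) + (4)(-2) + (-2)(-4) = -4 = -4 ✓

x = 1, y = -2, z = -4


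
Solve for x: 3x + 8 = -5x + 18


Starting with: 3x + 8 = -5x + 18
Move all x terms to left: (3 + 5)x = 18 - 8
Simplify: 8x = 10
Divide both sides by 8: x = 5/4

x = 5/4


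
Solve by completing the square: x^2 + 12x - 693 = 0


Start: x^2 + 12x - 693 = 0
Move constant: x^2 + 12x = 693
Half of 12 is 6, squared is 36
Add 36 to both sides: x^2 + 12x + 36 = 729
(x + 6)^2 = 729
x + 6 = ±27
x = -6 + 27 = 21 or x = -6 - 27 = -33

x = -33, x = 21


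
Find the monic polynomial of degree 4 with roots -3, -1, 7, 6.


A monic polynomial with roots -3, -1, 7, 6 is:
p(x) = (x + 3)(x + 1)(x - 7)(x - 6)
After multiplying by (x + 3): x + 3
After multiplying by (x + 1): x^2 + 4x + 3
After multiplying by (x - 7): x^3 - 3x^2 - 25x - 21
After multiplying by (x - 6): x^4 - 9x^3 - 7x^2 + 129x + 126

x^4 - 9x^3 - 7x^2 + 129x + 126


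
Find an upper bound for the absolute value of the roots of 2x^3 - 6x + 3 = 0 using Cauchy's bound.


Cauchy's bound: all roots r satisfy |r| <= 1 + max(|a_i/a_n|) for i = 0,...,n-1
where a_n is the leading coefficient.

Coefficients: [2, 0, -6, 3]
Leading coefficient a_n = 2
Ratios |a_i/a_n|: 0, 3, 3/2
Maximum ratio: 3
Cauchy's bound: |r| <= 1 + 3 = 4

Upper bound = 4


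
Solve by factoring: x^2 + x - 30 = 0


We need two numbers that multiply to -30 and add to 1.
Those numbers are -5 and 6 (since (-5) * 6 = -30 and (-5) + 6 = 1).
So x^2 + x - 30 = (x - 5)(x + 6) = 0
Setting each factor to zero: x = 5 or x = -6

x = -6, x = 5


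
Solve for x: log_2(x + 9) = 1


Convert to exponential form: x + 9 = 2^1 = 2
x = 2 - 9 = -7
Check: log_2(-7 + 9) = log_2(2) = log_2(2) = 1 ✓

x = -7


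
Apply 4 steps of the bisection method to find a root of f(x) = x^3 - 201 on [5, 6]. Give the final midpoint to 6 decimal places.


f(x) = x^3 - 201
f(5) = -76 < 0
f(6) = 15 > 0

Step 1: midpoint = (5.000000 + 6.000000)/2 = 5.500000
  f(5.500000) = -34.625000
  f(mid) < 0, so root is in [5.500000, 6.000000]

Step 2: midpoint = (5.500000 + 6.000000)/2 = 5.750000
  f(5.750000) = -10.890625
  f(mid) < 0, so root is in [5.750000, 6.000000]

Step 3: midpoint = (5.750000 + 6.000000)/2 = 5.875000
  f(5.875000) = 1.779297
  f(mid) > 0, so root is in [5.750000, 5.875000]

Step 4: midpoint = (5.750000 + 5.875000)/2 = 5.812500
  f(5.812500) = -4.623779
  f(mid) < 0, so root is in [5.812500, 5.875000]

midpoint = 5.812500


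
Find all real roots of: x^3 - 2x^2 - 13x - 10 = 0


Let p(x) = x^3 - 2x^2 - 13x - 10. By the rational root theorem (leading coefficient 1), any rational root is an integer divisor of 10: try ±1, ±2, ... in turn.
Test x = 1: value = -24 ≠ 0.
Test x = -1: value = 0 ✓, so (x + 1) is a factor.
Synthetic division by (x + 1): bring down 1; 1(-1) - 2 = -3; (-3)(-1) - 13 = -10; (-10)(-1) - 10 = 0 → quotient x^2 - 3x - 10, remainder 0.
Solve the quadratic x^2 - 3x - 10 = 0: discriminant = (-3)^2 - 4(1)(-10) = 9 + 40 = 49.
sqrt(49) = 7, so x = (3 ± 7)/2: x = 5 or x = -2.

x = -2, x = -1, x = 5


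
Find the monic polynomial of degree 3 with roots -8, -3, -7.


A monic polynomial with roots -8, -3, -7 is:
p(x) = (x + 8)(x + 3)(x + 7)
After multiplying by (x + 8): x + 8
After multiplying by (x + 3): x^2 + 11x + 24
After multiplying by (x + 7): x^3 + 18x^2 + 101x + 168

x^3 + 18x^2 + 101x + 168


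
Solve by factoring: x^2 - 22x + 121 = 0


We need two numbers that multiply to 121 and add to -22.
Those numbers are -11 and -11 (since (-11) * (-11) = 121 and (-11) + (-11) = -22).
So x^2 - 22x + 121 = (x - 11)(x - 11) = 0
Setting each factor to zero: x = 11 or x = 11

x = 11


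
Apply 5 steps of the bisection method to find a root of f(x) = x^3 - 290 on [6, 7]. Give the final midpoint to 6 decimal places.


f(x) = x^3 - 290
f(6) = -74 < 0
f(7) = 53 > 0

Step 1: midpoint = (6.000000 + 7.000000)/2 = 6.500000
  f(6.500000) = -15.375000
  f(mid) < 0, so root is in [6.500000, 7.000000]

Step 2: midpoint = (6.500000 + 7.000000)/2 = 6.750000
  f(6.750000) = 17.546875
  f(mid) > 0, so root is in [6.500000, 6.750000]

Step 3: midpoint = (6.500000 + 6.750000)/2 = 6.625000
  f(6.625000) = 0.775391
  f(mid) > 0, so root is in [6.500000, 6.625000]

Step 4: midpoint = (6.500000 + 6.625000)/2 = 6.562500
  f(6.562500) = -7.376709
  f(mid) < 0, so root is in [6.562500, 6.625000]

Step 5: midpoint = (6.562500 + 6.625000)/2 = 6.593750
  f(6.593750) = -3.319977
  f(mid) < 0, so root is in [6.593750, 6.625000]

midpoint = 6.593750


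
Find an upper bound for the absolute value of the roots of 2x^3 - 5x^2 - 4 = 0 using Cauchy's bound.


Cauchy's bound: all roots r satisfy |r| <= 1 + max(|a_i/a_n|) for i = 0,...,n-1
where a_n is the leading coefficient.

Coefficients: [2, -5, 0, -4]
Leading coefficient a_n = 2
Ratios |a_i/a_n|: 5/2, 0, 2
Maximum ratio: 5/2
Cauchy's bound: |r| <= 1 + 5/2 = 7/2

Upper bound = 7/2


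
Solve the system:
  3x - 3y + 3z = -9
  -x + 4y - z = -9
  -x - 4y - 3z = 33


Using Cramer's rule. Expand each determinant along the first row.
D  = 3*[4*(-3) - (-1)*(-4)] - (-3)*[(-1)*(-3) - (-1)*(-1)] + 3*[(-1)*(-4) - 4*(-1)]
  = 3*(-16) - (-3)*(2) + 3*(8) = -18
Dx = (-9)*[4*(-3) - (-1)*(-4)] - (-3)*[(-9)*(-3) - (-1)*33] + 3*[(-9)*(-4) - 4*33]
  = (-9)*(-16) - (-3)*(60) + 3*(-96) = 36
Dy = 3*[(-9)*(-3) - (-1)*33] - (-9)*[(-1)*(-3) - (-1)*(-1)] + 3*[(-1)*33 - (-9)*(-1)]
  = 3*(60) - (-9)*(2) + 3*(-42) = 72
Dz = 3*[4*33 - (-9)*(-4)] - (-3)*[(-1)*33 - (-9)*(-1)] + (-9)*[(-1)*(-4) - 4*(-1)]
  = 3*(96) - (-3)*(-42) + (-9)*(8) = 90
x = Dx/D = 36/-18 = -2, y = Dy/D = 72/-18 = -4, z = Dz/D = 90/-18 = -5
Check eq1: (3)(-2) + (-3)(-4) + (3)(-5) = -9 = -9 ✓
Check eq2: (-1)(-2) + (4)(-4) + (-1)(-5) = -9 = -9 ✓
Check eq3: (-1)(-2) + (-4)(-4) + (-3)(-5) = 33 = 33 ✓

x = -2, y = -4, z = -5


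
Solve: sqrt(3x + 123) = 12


Square both sides: 3x + 123 = 12^2 = 144
3x = 144 - 123 = 21
x = 7
Check: sqrt(3*7 + 123) = sqrt(144) = 12 ✓

x = 7


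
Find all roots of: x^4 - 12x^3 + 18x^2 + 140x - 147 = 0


Let p(x) = x^4 - 12x^3 + 18x^2 + 140x - 147. By the rational root theorem (leading coefficient 1), any rational root is an integer divisor of 147: try ±1, ±2, ... in turn.
Test x = 1: value = 0 ✓, so (x - 1) is a factor.
Synthetic division by (x - 1): bring down 1; 1(1) - 12 = -11; (-11)(1) + 18 = 7; 7(1) + 140 = 147; 147(1) - 147 = 0 → quotient x^3 - 11x^2 + 7x + 147, remainder 0.
Continue with the quotient x^3 - 11x^2 + 7x + 147 (candidates must divide 147; re-test x = 1 first in case it repeats).
Test x = 1: value = 144 ≠ 0.
Test x = -1: value = 128 ≠ 0.
Test x = 3: value = 96 ≠ 0.
Test x = -3: value = 0 ✓, so (x + 3) is a factor.
Synthetic division by (x + 3): bring down 1; 1(-3) - 11 = -14; (-14)(-3) + 7 = 49; 49(-3) + 147 = 0 → quotient x^2 - 14x + 49, remainder 0.
Solve the quadratic x^2 - 14x + 49 = 0: discriminant = (-14)^2 - 4(1)(49) = 196 - 196 = 0.
Discriminant = 0, so a double root: x = 14/2 = 7.
Collecting all roots found:

x = -3, x = 1, x = 7 (multiplicity 2)


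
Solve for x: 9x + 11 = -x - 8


Starting with: 9x + 11 = -x - 8
Move all x terms to left: (9 + 1)x = -8 - 11
Simplify: 10x = -19
Divide both sides by 10: x = -19/10

x = -19/10


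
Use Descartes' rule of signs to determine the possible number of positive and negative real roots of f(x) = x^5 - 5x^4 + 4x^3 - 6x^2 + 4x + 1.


Descartes' rule of signs:

For positive roots, count sign changes in f(x) = x^5 - 5x^4 + 4x^3 - 6x^2 + 4x + 1:
Signs of coefficients: +, -, +, -, +, +
Number of sign changes: 4
Possible positive real roots: 4, 2, 0

For negative roots, examine f(-x) = -x^5 - 5x^4 - 4x^3 - 6x^2 - 4x + 1:
Signs of coefficients: -, -, -, -, -, +
Number of sign changes: 1
Possible negative real roots: 1

Positive roots: 4 or 2 or 0; Negative roots: 1


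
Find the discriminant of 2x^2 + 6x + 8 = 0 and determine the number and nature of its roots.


For ax^2 + bx + c = 0, discriminant D = b^2 - 4ac
Here a = 2, b = 6, c = 8
D = (6)^2 - 4(2)(8) = 36 - 64 = -28

D = -28 < 0
The equation has no real roots (2 complex conjugate roots).

Discriminant = -28, no real roots (2 complex conjugate roots)


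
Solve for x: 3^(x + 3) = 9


Express both sides with the same base.
9 = 3^2
Since the bases match, equate exponents: x + 3 = 2
So x = 2 - (3) = -1

x = -1


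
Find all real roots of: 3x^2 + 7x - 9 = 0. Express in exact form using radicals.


Using the quadratic formula: x = (-b ± sqrt(b^2 - 4ac)) / (2a)
Here a = 3, b = 7, c = -9
Discriminant = b^2 - 4ac = 7^2 - 4(3)(-9) = 49 + 108 = 157
Since discriminant = 157 > 0, there are two real roots.
x = (-7 ± sqrt(157)) / 6
Numerically: x ≈ 0.9217 or x ≈ -3.2550

x = (-7 + sqrt(157)) / 6 or x = (-7 - sqrt(157)) / 6


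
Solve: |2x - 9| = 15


An absolute value equation |expr| = 15 gives two cases:
Case 1: 2x - 9 = 15
  2x = 24, so x = 12
Case 2: 2x - 9 = -15
  2x = -6, so x = -3

x = -3, x = 12


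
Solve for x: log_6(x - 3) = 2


Convert to exponential form: x - 3 = 6^2 = 36
x = 36 + 3 = 39
Check: log_6(39 - 3) = log_6(36) = log_6(36) = 2 ✓

x = 39


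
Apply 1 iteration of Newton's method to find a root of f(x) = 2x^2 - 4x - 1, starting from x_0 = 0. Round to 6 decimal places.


Newton's method: x_(n+1) = x_n - f(x_n)/f'(x_n)
f(x) = 2x^2 - 4x - 1
f'(x) = 4x - 4

Iteration 1:
  f(0.000000) = -1.000000
  f'(0.000000) = -4.000000
  x_1 = 0.000000 - (-1.000000)/(-4.000000) = -0.250000

x_1 = -0.250000


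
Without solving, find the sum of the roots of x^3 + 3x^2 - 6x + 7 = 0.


By Vieta's formulas for x^3 + bx^2 + cx + d = 0:
  r1 + r2 + r3 = -b/a = -3
  r1*r2 + r1*r3 + r2*r3 = c/a = -6
  r1*r2*r3 = -d/a = -7


Sum = -3


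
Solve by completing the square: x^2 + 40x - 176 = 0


Start: x^2 + 40x - 176 = 0
Move constant: x^2 + 40x = 176
Half of 40 is 20, squared is 400
Add 400 to both sides: x^2 + 40x + 400 = 576
(x + 20)^2 = 576
x + 20 = ±24
x = -20 + 24 = 4 or x = -20 - 24 = -44

x = -44, x = 4


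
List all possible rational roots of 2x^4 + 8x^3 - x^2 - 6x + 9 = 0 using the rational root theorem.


Rational root theorem: possible roots are ±p/q where:
  p divides the constant term (9): p ∈ {1, 3, 9}
  q divides the leading coefficient (2): q ∈ {1, 2}

All possible rational roots: -9, -9/2, -3, -3/2, -1, -1/2, 1/2, 1, 3/2, 3, 9/2, 9

-9, -9/2, -3, -3/2, -1, -1/2, 1/2, 1, 3/2, 3, 9/2, 9


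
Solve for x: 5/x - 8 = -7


Subtract -8 from both sides: 5/x = 1
Multiply both sides by x: 5 = 1 * x
Divide by 1: x = 5

x = 5


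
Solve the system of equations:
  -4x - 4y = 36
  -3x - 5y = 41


Using Cramer's rule:
Determinant D = (-4)(-5) - (-3)(-4) = 20 - 12 = 8
Dx = (36)(-5) - (41)(-4) = -180 + 164 = -16
Dy = (-4)(41) - (-3)(36) = -164 + 108 = -56
x = Dx/D = -16/8 = -2
y = Dy/D = -56/8 = -7

x = -2, y = -7


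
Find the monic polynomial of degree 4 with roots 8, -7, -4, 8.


A monic polynomial with roots 8, -7, -4, 8 is:
p(x) = (x - 8)(x + 7)(x + 4)(x - 8)
After multiplying by (x - 8): x - 8
After multiplying by (x + 7): x^2 - x - 56
After multiplying by (x + 4): x^3 + 3x^2 - 60x - 224
After multiplying by (x - 8): x^4 - 5x^3 - 84x^2 + 256x + 1792

x^4 - 5x^3 - 84x^2 + 256x + 1792


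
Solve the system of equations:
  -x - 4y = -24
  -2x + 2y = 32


Using Cramer's rule:
Determinant D = (-1)(2) - (-2)(-4) = -2 - 8 = -10
Dx = (-24)(2) - (32)(-4) = -48 + 128 = 80
Dy = (-1)(32) - (-2)(-24) = -32 - 48 = -80
x = Dx/D = 80/-10 = -8
y = Dy/D = -80/-10 = 8

x = -8, y = 8


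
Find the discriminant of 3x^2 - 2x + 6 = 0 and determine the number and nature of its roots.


For ax^2 + bx + c = 0, discriminant D = b^2 - 4ac
Here a = 3, b = -2, c = 6
D = (-2)^2 - 4(3)(6) = 4 - 72 = -68

D = -68 < 0
The equation has no real roots (2 complex conjugate roots).

Discriminant = -68, no real roots (2 complex conjugate roots)


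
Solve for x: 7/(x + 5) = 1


Multiply both sides by (x + 5): 7 = 1(x + 5)
Distribute: 7 = x + 5
x = 7 - 5 = 2
x = 2

x = 2


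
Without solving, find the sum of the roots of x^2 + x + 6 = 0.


By Vieta's formulas for ax^2 + bx + c = 0:
  Sum of roots = -b/a
  Product of roots = c/a

Here a = 1, b = 1, c = 6
Sum = -(1)/1 = -1
Product = 6/1 = 6

Sum = -1


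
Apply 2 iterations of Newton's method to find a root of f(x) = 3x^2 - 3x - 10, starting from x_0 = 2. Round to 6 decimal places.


Newton's method: x_(n+1) = x_n - f(x_n)/f'(x_n)
f(x) = 3x^2 - 3x - 10
f'(x) = 6x - 3

Iteration 1:
  f(2.000000) = -4.000000
  f'(2.000000) = 9.000000
  x_1 = 2.000000 - (-4.000000)/(9.000000) = 2.444444

Iteration 2:
  f(2.444444) = 0.592593
  f'(2.444444) = 11.666667
  x_2 = 2.444444 - (0.592593)/(11.666667) = 2.393651

x_2 = 2.393651


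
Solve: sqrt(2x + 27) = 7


Square both sides: 2x + 27 = 7^2 = 49
2x = 49 - 27 = 22
x = 11
Check: sqrt(2*11 + 27) = sqrt(49) = 7 ✓

x = 11


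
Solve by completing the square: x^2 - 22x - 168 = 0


Start: x^2 - 22x - 168 = 0
Move constant: x^2 - 22x = 168
Half of -22 is -11, squared is 121
Add 121 to both sides: x^2 - 22x + 121 = 289
(x - 11)^2 = 289
x - 11 = ±17
x = 11 + 17 = 28 or x = 11 - 17 = -6

x = -6, x = 28


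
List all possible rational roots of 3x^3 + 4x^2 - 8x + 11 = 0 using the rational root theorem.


Rational root theorem: possible roots are ±p/q where:
  p divides the constant term (11): p ∈ {1, 11}
  q divides the leading coefficient (3): q ∈ {1, 3}

All possible rational roots: -11, -11/3, -1, -1/3, 1/3, 1, 11/3, 11

-11, -11/3, -1, -1/3, 1/3, 1, 11/3, 11


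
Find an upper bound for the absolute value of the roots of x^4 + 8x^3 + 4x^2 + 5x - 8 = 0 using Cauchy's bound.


Cauchy's bound: all roots r satisfy |r| <= 1 + max(|a_i/a_n|) for i = 0,...,n-1
where a_n is the leading coefficient.

Coefficients: [1, 8, 4, 5, -8]
Leading coefficient a_n = 1
Ratios |a_i/a_n|: 8, 4, 5, 8
Maximum ratio: 8
Cauchy's bound: |r| <= 1 + 8 = 9

Upper bound = 9


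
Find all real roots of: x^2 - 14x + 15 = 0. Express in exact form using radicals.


Using the quadratic formula: x = (-b ± sqrt(b^2 - 4ac)) / (2a)
Here a = 1, b = -14, c = 15
Discriminant = b^2 - 4ac = (-14)^2 - 4(1)(15) = 196 - 60 = 136
Since discriminant = 136 > 0, there are two real roots.
x = (14 ± 2*sqrt(34)) / 2
Simplifying: x = 7 ± sqrt(34)
Numerically: x ≈ 12.8310 or x ≈ 1.1690

x = 7 + sqrt(34) or x = 7 - sqrt(34)


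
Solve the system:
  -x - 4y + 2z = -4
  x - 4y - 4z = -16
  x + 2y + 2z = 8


Using Cramer's rule. Expand each determinant along the first row.
D  = (-1)*[(-4)*2 - (-4)*2] - (-4)*[1*2 - (-4)*1] + 2*[1*2 - (-4)*1]
  = (-1)*(0) - (-4)*(6) + 2*(6) = 36
Dx = (-4)*[(-4)*2 - (-4)*2] - (-4)*[(-16)*2 - (-4)*8] + 2*[(-16)*2 - (-4)*8]
  = (-4)*(0) - (-4)*(0) + 2*(0) = 0
Dy = (-1)*[(-16)*2 - (-4)*8] - (-4)*[1*2 - (-4)*1] + 2*[1*8 - (-16)*1]
  = (-1)*(0) - (-4)*(6) + 2*(24) = 72
Dz = (-1)*[(-4)*8 - (-16)*2] - (-4)*[1*8 - (-16)*1] + (-4)*[1*2 - (-4)*1]
  = (-1)*(0) - (-4)*(24) + (-4)*(6) = 72
x = Dx/D = 0/36 = 0, y = Dy/D = 72/36 = 2, z = Dz/D = 72/36 = 2
Check eq1: (-1)(0) + (-4)(2) + (2)(2) = -4 = -4 ✓
Check eq2: (1)(0) + (-4)(2) + (-4)(2) = -16 = -16 ✓
Check eq3: (1)(0) + (2)(2) + (2)(2) = 8 = 8 ✓

x = 0, y = 2, z = 2


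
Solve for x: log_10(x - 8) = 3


Convert to exponential form: x - 8 = 10^3 = 1000
x = 1000 + 8 = 1008
Check: log_10(1008 - 8) = log_10(1000) = log_10(1000) = 3 ✓

x = 1008


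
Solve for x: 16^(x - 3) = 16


Express both sides with the same base.
16 = 16^1
Since the bases match, equate exponents: x - 3 = 1
So x = 1 - (-3) = 4

x = 4


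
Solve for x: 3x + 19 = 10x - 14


Starting with: 3x + 19 = 10x - 14
Move all x terms to left: (3 - 10)x = -14 - 19
Simplify: -7x = -33
Divide both sides by -7: x = 33/7

x = 33/7


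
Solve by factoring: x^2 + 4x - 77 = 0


We need two numbers that multiply to -77 and add to 4.
Those numbers are -7 and 11 (since (-7) * 11 = -77 and (-7) + 11 = 4).
So x^2 + 4x - 77 = (x - 7)(x + 11) = 0
Setting each factor to zero: x = 7 or x = -11

x = -11, x = 7


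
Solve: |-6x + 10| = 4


An absolute value equation |expr| = 4 gives two cases:
Case 1: -6x + 10 = 4
  -6x = -6, so x = 1
Case 2: -6x + 10 = -4
  -6x = -14, so x = 7/3

x = 1, x = 7/3


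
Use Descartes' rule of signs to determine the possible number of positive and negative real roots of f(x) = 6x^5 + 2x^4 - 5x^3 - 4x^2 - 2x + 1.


Descartes' rule of signs:

For positive roots, count sign changes in f(x) = 6x^5 + 2x^4 - 5x^3 - 4x^2 - 2x + 1:
Signs of coefficients: +, +, -, -, -, +
Number of sign changes: 2
Possible positive real roots: 2, 0

For negative roots, examine f(-x) = -6x^5 + 2x^4 + 5x^3 - 4x^2 + 2x + 1:
Signs of coefficients: -, +, +, -, +, +
Number of sign changes: 3
Possible negative real roots: 3, 1

Positive roots: 2 or 0; Negative roots: 3 or 1


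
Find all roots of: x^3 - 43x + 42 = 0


Let p(x) = x^3 - 43x + 42. By the rational root theorem (leading coefficient 1), any rational root is an integer divisor of 42: try ±1, ±2, ... in turn.
Test x = 1: value = 0 ✓, so (x - 1) is a factor.
Synthetic division by (x - 1): bring down 1; 1(1) + 0 = 1; 1(1) - 43 = -42; (-42)(1) + 42 = 0 → quotient x^2 + x - 42, remainder 0.
Solve the quadratic x^2 + x - 42 = 0: discriminant = 1^2 - 4(1)(-42) = 1 + 168 = 169.
sqrt(169) = 13, so x = (-1 ± 13)/2: x = 6 or x = -7.
Collecting all roots found:

x = -7, x = 1, x = 6


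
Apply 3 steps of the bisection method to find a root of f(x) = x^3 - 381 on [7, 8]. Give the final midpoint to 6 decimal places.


f(x) = x^3 - 381
f(7) = -38 < 0
f(8) = 131 > 0

Step 1: midpoint = (7.000000 + 8.000000)/2 = 7.500000
  f(7.500000) = 40.875000
  f(mid) > 0, so root is in [7.000000, 7.500000]

Step 2: midpoint = (7.000000 + 7.500000)/2 = 7.250000
  f(7.250000) = 0.078125
  f(mid) > 0, so root is in [7.000000, 7.250000]

Step 3: midpoint = (7.000000 + 7.250000)/2 = 7.125000
  f(7.125000) = -19.294922
  f(mid) < 0, so root is in [7.125000, 7.250000]

midpoint = 7.125000


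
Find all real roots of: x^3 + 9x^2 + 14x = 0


The constant term is 0, so x = 0 is a root. Factor out x:
  x(x^2 + 9x + 14) = 0
Solve the quadratic x^2 + 9x + 14 = 0: discriminant = 9^2 - 4(1)(14) = 81 - 56 = 25.
sqrt(25) = 5, so x = (-9 ± 5)/2: x = -2 or x = -7.

x = -7, x = -2, x = 0


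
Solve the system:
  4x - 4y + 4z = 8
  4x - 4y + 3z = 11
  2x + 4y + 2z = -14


Using Cramer's rule. Expand each determinant along the first row.
D  = 4*[(-4)*2 - 3*4] - (-4)*[4*2 - 3*2] + 4*[4*4 - (-4)*2]
  = 4*(-20) - (-4)*(2) + 4*(24) = 24
Dx = 8*[(-4)*2 - 3*4] - (-4)*[11*2 - 3*(-14)] + 4*[11*4 - (-4)*(-14)]
  = 8*(-20) - (-4)*(64) + 4*(-12) = 48
Dy = 4*[11*2 - 3*(-14)] - 8*[4*2 - 3*2] + 4*[4*(-14) - 11*2]
  = 4*(64) - 8*(2) + 4*(-78) = -72
Dz = 4*[(-4)*(-14) - 11*4] - (-4)*[4*(-14) - 11*2] + 8*[4*4 - (-4)*2]
  = 4*(12) - (-4)*(-78) + 8*(24) = -72
x = Dx/D = 48/24 = 2, y = Dy/D = -72/24 = -3, z = Dz/D = -72/24 = -3
Check eq1: (4)(2) + (-4)(-3) + (4)(-3) = 8 = 8 ✓
Check eq2: (4)(2) + (-4)(-3) + (3)(-3) = 11 = 11 ✓
Check eq3: (2)(2) + (4)(-3) + (2)(-3) = -14 = -14 ✓

x = 2, y = -3, z = -3


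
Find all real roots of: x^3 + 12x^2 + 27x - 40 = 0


Let p(x) = x^3 + 12x^2 + 27x - 40. By the rational root theorem (leading coefficient 1), any rational root is an integer divisor of 40: try ±1, ±2, ... in turn.
Test x = 1: value = 0 ✓, so (x - 1) is a factor.
Synthetic division by (x - 1): bring down 1; 1(1) + 12 = 13; 13(1) + 27 = 40; 40(1) - 40 = 0 → quotient x^2 + 13x + 40, remainder 0.
Solve the quadratic x^2 + 13x + 40 = 0: discriminant = 13^2 - 4(1)(40) = 169 - 160 = 9.
sqrt(9) = 3, so x = (-13 ± 3)/2: x = -5 or x = -8.

x = -8, x = -5, x = 1


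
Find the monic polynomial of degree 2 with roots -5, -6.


A monic polynomial with roots -5, -6 is:
p(x) = (x + 5)(x + 6)
After multiplying by (x + 5): x + 5
After multiplying by (x + 6): x^2 + 11x + 30

x^2 + 11x + 30


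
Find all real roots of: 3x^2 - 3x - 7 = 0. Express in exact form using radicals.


Using the quadratic formula: x = (-b ± sqrt(b^2 - 4ac)) / (2a)
Here a = 3, b = -3, c = -7
Discriminant = b^2 - 4ac = (-3)^2 - 4(3)(-7) = 9 + 84 = 93
Since discriminant = 93 > 0, there are two real roots.
x = (3 ± sqrt(93)) / 6
Numerically: x ≈ 2.1073 or x ≈ -1.1073

x = (3 + sqrt(93)) / 6 or x = (3 - sqrt(93)) / 6


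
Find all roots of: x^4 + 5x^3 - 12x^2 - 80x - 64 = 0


Let p(x) = x^4 + 5x^3 - 12x^2 - 80x - 64. By the rational root theorem (leading coefficient 1), any rational root is an integer divisor of 64: try ±1, ±2, ... in turn.
Test x = 1: value = -150 ≠ 0.
Test x = -1: value = 0 ✓, so (x + 1) is a factor.
Synthetic division by (x + 1): bring down 1; 1(-1) + 5 = 4; 4(-1) - 12 = -16; (-16)(-1) - 80 = -64; (-64)(-1) - 64 = 0 → quotient x^3 + 4x^2 - 16x - 64, remainder 0.
Continue with the quotient x^3 + 4x^2 - 16x - 64 (candidates must divide 64; re-test x = -1 first in case it repeats).
Test x = -1: value = -45 ≠ 0.
Test x = 2: value = -72 ≠ 0.
Test x = -2: value = -24 ≠ 0.
Test x = 4: value = 0 ✓, so (x - 4) is a factor.
Synthetic division by (x - 4): bring down 1; 1(4) + 4 = 8; 8(4) - 16 = 16; 16(4) - 64 = 0 → quotient x^2 + 8x + 16, remainder 0.
Solve the quadratic x^2 + 8x + 16 = 0: discriminant = 8^2 - 4(1)(16) = 64 - 64 = 0.
Discriminant = 0, so a double root: x = -8/2 = -4.
Collecting all roots found:

x = -4 (multiplicity 2), x = -1, x = 4


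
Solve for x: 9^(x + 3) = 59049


Express both sides with the same base.
59049 = 9^5
Since the bases match, equate exponents: x + 3 = 5
So x = 5 - (3) = 2

x = 2


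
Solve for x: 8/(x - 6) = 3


Multiply both sides by (x - 6): 8 = 3(x - 6)
Distribute: 8 = 3x - 18
3x = 8 + 18 = 26
x = 26/3

x = 26/3


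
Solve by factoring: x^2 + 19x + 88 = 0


We need two numbers that multiply to 88 and add to 19.
Those numbers are 8 and 11 (since 8 * 11 = 88 and 8 + 11 = 19).
So x^2 + 19x + 88 = (x + 8)(x + 11) = 0
Setting each factor to zero: x = -8 or x = -11

x = -11, x = -8


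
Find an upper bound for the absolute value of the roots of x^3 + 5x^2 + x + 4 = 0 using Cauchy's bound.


Cauchy's bound: all roots r satisfy |r| <= 1 + max(|a_i/a_n|) for i = 0,...,n-1
where a_n is the leading coefficient.

Coefficients: [1, 5, 1, 4]
Leading coefficient a_n = 1
Ratios |a_i/a_n|: 5, 1, 4
Maximum ratio: 5
Cauchy's bound: |r| <= 1 + 5 = 6

Upper bound = 6


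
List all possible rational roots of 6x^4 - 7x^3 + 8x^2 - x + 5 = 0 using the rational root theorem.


Rational root theorem: possible roots are ±p/q where:
  p divides the constant term (5): p ∈ {1, 5}
  q divides the leading coefficient (6): q ∈ {1, 2, 3, 6}

All possible rational roots: -5, -5/2, -5/3, -1, -5/6, -1/2, -1/3, -1/6, 1/6, 1/3, 1/2, 5/6, 1, 5/3, 5/2, 5

-5, -5/2, -5/3, -1, -5/6, -1/2, -1/3, -1/6, 1/6, 1/3, 1/2, 5/6, 1, 5/3, 5/2, 5
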